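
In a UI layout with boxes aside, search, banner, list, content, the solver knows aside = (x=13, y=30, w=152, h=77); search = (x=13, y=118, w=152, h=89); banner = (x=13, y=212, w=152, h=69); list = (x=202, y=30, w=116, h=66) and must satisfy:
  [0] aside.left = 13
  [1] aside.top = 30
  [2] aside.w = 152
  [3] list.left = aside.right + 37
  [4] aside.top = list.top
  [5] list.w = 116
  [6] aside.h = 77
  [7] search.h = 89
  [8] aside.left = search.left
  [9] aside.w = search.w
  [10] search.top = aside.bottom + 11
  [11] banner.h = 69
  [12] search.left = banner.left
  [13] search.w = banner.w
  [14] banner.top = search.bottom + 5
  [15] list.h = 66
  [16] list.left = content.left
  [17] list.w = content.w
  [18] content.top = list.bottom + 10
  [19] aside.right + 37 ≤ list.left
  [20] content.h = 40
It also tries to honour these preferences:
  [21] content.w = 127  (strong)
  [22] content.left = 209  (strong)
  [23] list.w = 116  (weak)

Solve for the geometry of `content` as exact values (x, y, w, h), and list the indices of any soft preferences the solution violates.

content = (x=202, y=106, w=116, h=40)
violated soft preferences: 21, 22

1. content.x = 202  [list.left = content.left]
2. content.w = 116  [list.w = content.w]
3. content.y = 106  [content.top = list.bottom + 10]
4. content.h = 40  [content.h = 40]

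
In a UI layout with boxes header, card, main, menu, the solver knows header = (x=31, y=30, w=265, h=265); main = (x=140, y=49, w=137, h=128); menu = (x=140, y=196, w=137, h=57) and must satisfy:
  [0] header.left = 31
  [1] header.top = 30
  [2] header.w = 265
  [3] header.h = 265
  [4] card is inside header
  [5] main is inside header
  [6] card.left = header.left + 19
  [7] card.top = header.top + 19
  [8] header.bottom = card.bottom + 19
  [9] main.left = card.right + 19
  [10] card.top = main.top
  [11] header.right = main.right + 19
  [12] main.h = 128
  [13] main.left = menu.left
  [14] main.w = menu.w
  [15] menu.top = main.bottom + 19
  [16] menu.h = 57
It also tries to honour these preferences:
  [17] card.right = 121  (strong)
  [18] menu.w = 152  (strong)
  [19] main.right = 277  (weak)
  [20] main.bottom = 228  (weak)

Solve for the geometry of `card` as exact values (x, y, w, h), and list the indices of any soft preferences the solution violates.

card = (x=50, y=49, w=71, h=227)
violated soft preferences: 18, 20

1. card.x = 50  [card.left = header.left + 19]
2. card.y = 49  [card.top = header.top + 19]
3. card.h = 227  [header.bottom = card.bottom + 19]
4. card.w = 71  [main.left = card.right + 19]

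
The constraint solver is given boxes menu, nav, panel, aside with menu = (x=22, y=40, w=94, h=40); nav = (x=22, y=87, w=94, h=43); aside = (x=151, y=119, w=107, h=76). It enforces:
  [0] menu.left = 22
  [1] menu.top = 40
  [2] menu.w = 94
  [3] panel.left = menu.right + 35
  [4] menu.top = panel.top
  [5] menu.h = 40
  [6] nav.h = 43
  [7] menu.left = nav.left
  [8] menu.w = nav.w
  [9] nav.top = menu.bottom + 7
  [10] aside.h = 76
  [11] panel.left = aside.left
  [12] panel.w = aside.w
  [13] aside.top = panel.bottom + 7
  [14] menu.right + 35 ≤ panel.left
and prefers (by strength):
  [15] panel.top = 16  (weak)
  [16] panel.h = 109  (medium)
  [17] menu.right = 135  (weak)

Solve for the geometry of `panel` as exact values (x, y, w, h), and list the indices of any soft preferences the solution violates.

1. panel.x = 151  [panel.left = menu.right + 35]
2. panel.y = 40  [menu.top = panel.top]
3. panel.w = 107  [panel.w = aside.w]
4. panel.h = 72  [aside.top = panel.bottom + 7]

panel = (x=151, y=40, w=107, h=72)
violated soft preferences: 15, 16, 17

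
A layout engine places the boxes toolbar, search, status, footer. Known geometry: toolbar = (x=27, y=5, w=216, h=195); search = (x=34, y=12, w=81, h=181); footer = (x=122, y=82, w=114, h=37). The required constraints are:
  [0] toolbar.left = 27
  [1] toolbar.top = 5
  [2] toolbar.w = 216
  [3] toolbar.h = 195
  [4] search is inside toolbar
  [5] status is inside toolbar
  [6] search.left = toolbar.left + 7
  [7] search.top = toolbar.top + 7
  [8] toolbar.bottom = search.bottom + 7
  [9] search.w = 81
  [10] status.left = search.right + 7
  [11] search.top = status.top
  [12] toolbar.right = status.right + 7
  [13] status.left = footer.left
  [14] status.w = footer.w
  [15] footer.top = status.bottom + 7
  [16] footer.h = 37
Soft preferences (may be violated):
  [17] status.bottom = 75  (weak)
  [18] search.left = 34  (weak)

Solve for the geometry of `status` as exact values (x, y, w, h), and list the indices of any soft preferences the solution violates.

status = (x=122, y=12, w=114, h=63)
violated soft preferences: none

1. status.x = 122  [status.left = search.right + 7]
2. status.y = 12  [search.top = status.top]
3. status.w = 114  [toolbar.right = status.right + 7]
4. status.h = 63  [footer.top = status.bottom + 7]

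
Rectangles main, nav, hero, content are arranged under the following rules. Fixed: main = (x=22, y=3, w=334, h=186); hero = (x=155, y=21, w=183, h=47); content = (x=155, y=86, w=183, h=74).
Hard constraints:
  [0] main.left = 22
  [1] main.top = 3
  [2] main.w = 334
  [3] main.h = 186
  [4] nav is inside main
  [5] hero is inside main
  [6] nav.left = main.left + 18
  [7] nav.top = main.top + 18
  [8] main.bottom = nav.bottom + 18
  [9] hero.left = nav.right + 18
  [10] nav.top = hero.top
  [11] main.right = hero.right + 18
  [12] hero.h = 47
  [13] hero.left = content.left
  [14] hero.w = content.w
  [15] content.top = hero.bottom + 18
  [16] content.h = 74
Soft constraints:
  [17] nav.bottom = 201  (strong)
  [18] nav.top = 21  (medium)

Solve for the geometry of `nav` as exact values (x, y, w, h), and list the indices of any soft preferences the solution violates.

nav = (x=40, y=21, w=97, h=150)
violated soft preferences: 17

1. nav.x = 40  [nav.left = main.left + 18]
2. nav.y = 21  [nav.top = main.top + 18]
3. nav.h = 150  [main.bottom = nav.bottom + 18]
4. nav.w = 97  [hero.left = nav.right + 18]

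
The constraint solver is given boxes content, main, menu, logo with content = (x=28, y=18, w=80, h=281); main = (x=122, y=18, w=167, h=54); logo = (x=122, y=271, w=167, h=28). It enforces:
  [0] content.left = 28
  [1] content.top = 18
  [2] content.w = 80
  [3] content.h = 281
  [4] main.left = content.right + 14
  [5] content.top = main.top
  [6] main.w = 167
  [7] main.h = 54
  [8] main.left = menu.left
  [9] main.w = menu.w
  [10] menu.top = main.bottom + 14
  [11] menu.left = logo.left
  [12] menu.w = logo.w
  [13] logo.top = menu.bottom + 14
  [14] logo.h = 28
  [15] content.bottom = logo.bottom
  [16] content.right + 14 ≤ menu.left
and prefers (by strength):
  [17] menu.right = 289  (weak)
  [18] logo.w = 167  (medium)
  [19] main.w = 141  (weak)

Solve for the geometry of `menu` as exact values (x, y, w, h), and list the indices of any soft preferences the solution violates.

menu = (x=122, y=86, w=167, h=171)
violated soft preferences: 19

1. menu.x = 122  [main.left = menu.left]
2. menu.w = 167  [main.w = menu.w]
3. menu.y = 86  [menu.top = main.bottom + 14]
4. menu.h = 171  [logo.top = menu.bottom + 14]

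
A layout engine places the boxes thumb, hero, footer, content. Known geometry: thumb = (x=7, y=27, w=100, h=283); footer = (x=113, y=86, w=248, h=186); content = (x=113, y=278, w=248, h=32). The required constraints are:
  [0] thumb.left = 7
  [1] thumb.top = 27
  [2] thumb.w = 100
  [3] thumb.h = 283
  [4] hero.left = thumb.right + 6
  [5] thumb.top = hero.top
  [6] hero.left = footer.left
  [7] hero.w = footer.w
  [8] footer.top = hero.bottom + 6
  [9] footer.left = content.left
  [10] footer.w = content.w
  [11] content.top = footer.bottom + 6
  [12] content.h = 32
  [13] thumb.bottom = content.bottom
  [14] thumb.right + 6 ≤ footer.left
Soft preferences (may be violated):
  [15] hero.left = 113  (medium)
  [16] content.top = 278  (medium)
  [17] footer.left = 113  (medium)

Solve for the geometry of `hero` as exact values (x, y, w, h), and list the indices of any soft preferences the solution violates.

1. hero.x = 113  [hero.left = thumb.right + 6]
2. hero.y = 27  [thumb.top = hero.top]
3. hero.w = 248  [hero.w = footer.w]
4. hero.h = 53  [footer.top = hero.bottom + 6]

hero = (x=113, y=27, w=248, h=53)
violated soft preferences: none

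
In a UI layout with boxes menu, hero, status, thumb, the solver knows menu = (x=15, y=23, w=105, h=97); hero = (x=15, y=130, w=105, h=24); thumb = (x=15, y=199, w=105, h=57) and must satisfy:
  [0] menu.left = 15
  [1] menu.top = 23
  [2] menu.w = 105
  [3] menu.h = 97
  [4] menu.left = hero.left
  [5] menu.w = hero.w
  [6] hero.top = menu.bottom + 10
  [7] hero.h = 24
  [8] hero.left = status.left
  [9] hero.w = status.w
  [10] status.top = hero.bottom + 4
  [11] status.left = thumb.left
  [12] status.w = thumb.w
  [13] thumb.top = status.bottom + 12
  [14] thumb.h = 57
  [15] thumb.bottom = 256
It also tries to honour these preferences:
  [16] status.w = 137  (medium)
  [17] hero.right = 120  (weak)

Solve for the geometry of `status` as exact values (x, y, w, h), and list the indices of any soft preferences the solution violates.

1. status.x = 15  [hero.left = status.left]
2. status.w = 105  [hero.w = status.w]
3. status.y = 158  [status.top = hero.bottom + 4]
4. status.h = 29  [thumb.top = status.bottom + 12]

status = (x=15, y=158, w=105, h=29)
violated soft preferences: 16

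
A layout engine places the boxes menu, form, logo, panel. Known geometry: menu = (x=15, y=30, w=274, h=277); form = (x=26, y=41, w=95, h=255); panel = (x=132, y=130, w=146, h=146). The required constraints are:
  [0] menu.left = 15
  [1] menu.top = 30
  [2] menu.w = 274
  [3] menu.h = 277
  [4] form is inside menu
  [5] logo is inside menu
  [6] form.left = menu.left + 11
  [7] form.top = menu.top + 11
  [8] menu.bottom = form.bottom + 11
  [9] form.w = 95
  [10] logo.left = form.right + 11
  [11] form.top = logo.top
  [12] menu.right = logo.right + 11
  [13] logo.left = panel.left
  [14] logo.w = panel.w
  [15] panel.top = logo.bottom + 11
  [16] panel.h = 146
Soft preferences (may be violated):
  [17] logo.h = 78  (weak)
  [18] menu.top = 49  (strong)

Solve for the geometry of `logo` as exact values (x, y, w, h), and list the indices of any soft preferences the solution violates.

logo = (x=132, y=41, w=146, h=78)
violated soft preferences: 18

1. logo.x = 132  [logo.left = form.right + 11]
2. logo.y = 41  [form.top = logo.top]
3. logo.w = 146  [menu.right = logo.right + 11]
4. logo.h = 78  [panel.top = logo.bottom + 11]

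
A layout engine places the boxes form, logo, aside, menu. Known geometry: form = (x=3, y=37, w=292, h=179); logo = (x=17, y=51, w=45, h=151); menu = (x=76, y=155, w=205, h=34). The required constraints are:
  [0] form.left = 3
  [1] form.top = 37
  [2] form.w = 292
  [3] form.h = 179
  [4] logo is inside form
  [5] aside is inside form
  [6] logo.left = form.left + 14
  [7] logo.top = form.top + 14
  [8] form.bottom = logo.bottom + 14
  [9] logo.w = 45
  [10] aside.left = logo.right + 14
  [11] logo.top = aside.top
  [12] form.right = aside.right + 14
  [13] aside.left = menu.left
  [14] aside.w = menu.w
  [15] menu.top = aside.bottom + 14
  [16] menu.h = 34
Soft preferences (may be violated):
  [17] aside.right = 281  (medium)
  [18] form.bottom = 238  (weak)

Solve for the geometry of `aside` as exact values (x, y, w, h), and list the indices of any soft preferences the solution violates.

aside = (x=76, y=51, w=205, h=90)
violated soft preferences: 18

1. aside.x = 76  [aside.left = logo.right + 14]
2. aside.y = 51  [logo.top = aside.top]
3. aside.w = 205  [form.right = aside.right + 14]
4. aside.h = 90  [menu.top = aside.bottom + 14]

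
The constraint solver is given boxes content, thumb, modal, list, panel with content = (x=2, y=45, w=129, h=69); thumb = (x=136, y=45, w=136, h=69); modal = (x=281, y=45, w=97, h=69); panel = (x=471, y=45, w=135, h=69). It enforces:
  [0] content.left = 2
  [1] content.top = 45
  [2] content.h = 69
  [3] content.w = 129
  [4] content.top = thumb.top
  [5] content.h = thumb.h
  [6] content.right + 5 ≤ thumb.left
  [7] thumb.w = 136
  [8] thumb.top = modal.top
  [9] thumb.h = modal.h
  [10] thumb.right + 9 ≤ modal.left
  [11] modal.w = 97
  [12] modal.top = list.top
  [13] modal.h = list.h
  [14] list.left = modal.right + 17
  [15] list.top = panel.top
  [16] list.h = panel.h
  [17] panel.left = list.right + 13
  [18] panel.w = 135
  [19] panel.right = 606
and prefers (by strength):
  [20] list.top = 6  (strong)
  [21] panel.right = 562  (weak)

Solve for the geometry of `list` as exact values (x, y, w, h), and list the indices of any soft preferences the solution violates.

1. list.y = 45  [modal.top = list.top]
2. list.h = 69  [modal.h = list.h]
3. list.x = 395  [list.left = modal.right + 17]
4. list.w = 63  [panel.left = list.right + 13]

list = (x=395, y=45, w=63, h=69)
violated soft preferences: 20, 21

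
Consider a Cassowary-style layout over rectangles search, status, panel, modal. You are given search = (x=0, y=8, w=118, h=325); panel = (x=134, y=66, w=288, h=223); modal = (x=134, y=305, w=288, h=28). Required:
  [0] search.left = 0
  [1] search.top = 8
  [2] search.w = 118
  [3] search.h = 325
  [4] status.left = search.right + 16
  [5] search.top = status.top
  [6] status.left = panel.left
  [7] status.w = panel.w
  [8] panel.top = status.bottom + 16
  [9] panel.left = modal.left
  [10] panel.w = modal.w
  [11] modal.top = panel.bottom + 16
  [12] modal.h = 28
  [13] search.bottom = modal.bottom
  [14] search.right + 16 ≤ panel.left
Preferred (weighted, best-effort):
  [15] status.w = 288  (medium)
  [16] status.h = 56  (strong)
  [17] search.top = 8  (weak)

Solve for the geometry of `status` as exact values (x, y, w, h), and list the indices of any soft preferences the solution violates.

status = (x=134, y=8, w=288, h=42)
violated soft preferences: 16

1. status.x = 134  [status.left = search.right + 16]
2. status.y = 8  [search.top = status.top]
3. status.w = 288  [status.w = panel.w]
4. status.h = 42  [panel.top = status.bottom + 16]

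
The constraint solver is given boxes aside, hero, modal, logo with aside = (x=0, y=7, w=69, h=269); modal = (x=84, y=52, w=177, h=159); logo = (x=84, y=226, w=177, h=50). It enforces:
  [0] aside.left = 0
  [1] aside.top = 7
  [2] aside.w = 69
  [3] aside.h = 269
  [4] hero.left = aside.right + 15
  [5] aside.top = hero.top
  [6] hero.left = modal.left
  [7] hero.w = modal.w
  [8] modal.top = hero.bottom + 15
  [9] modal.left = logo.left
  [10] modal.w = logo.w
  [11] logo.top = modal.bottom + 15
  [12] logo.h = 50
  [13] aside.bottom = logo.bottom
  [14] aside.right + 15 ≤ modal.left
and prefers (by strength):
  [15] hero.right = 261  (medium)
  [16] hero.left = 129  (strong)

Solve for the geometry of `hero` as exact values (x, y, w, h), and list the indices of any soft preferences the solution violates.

hero = (x=84, y=7, w=177, h=30)
violated soft preferences: 16

1. hero.x = 84  [hero.left = aside.right + 15]
2. hero.y = 7  [aside.top = hero.top]
3. hero.w = 177  [hero.w = modal.w]
4. hero.h = 30  [modal.top = hero.bottom + 15]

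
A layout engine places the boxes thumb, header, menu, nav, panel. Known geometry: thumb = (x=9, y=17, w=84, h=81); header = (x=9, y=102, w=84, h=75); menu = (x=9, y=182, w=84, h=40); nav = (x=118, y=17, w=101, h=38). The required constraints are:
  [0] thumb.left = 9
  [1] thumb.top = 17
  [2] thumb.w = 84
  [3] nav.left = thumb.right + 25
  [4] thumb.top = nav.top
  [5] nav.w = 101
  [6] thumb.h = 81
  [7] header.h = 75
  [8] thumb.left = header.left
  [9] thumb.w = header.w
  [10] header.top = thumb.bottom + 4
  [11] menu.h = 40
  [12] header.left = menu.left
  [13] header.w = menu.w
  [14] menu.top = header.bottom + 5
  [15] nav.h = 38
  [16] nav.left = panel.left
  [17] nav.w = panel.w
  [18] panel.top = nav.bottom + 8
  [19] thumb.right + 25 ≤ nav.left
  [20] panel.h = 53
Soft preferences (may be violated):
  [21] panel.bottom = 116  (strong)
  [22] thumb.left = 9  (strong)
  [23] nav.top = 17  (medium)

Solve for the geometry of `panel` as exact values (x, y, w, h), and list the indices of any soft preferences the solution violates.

panel = (x=118, y=63, w=101, h=53)
violated soft preferences: none

1. panel.x = 118  [nav.left = panel.left]
2. panel.w = 101  [nav.w = panel.w]
3. panel.y = 63  [panel.top = nav.bottom + 8]
4. panel.h = 53  [panel.h = 53]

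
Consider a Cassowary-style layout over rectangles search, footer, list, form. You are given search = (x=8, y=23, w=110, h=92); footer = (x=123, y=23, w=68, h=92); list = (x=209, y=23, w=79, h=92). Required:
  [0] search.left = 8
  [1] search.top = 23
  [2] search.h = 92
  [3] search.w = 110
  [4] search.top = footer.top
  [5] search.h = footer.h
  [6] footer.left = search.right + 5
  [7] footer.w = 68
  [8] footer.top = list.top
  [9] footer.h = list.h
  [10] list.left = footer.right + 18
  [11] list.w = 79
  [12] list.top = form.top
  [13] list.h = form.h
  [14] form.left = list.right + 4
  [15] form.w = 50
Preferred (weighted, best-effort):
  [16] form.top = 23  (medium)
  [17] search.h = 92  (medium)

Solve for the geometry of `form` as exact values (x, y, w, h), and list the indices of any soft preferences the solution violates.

1. form.y = 23  [list.top = form.top]
2. form.h = 92  [list.h = form.h]
3. form.x = 292  [form.left = list.right + 4]
4. form.w = 50  [form.w = 50]

form = (x=292, y=23, w=50, h=92)
violated soft preferences: none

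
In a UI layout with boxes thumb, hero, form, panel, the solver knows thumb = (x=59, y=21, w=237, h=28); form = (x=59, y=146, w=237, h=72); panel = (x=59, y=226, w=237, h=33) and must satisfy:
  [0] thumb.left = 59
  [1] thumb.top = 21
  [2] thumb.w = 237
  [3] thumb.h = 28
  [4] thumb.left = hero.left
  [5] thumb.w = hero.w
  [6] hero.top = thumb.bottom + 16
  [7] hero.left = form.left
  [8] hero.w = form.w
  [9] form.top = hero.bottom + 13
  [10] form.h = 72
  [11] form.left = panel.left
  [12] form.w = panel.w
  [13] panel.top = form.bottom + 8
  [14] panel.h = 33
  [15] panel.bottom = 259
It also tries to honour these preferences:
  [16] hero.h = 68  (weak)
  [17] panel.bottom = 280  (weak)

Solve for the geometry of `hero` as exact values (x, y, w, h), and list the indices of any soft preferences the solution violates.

hero = (x=59, y=65, w=237, h=68)
violated soft preferences: 17

1. hero.x = 59  [thumb.left = hero.left]
2. hero.w = 237  [thumb.w = hero.w]
3. hero.y = 65  [hero.top = thumb.bottom + 16]
4. hero.h = 68  [form.top = hero.bottom + 13]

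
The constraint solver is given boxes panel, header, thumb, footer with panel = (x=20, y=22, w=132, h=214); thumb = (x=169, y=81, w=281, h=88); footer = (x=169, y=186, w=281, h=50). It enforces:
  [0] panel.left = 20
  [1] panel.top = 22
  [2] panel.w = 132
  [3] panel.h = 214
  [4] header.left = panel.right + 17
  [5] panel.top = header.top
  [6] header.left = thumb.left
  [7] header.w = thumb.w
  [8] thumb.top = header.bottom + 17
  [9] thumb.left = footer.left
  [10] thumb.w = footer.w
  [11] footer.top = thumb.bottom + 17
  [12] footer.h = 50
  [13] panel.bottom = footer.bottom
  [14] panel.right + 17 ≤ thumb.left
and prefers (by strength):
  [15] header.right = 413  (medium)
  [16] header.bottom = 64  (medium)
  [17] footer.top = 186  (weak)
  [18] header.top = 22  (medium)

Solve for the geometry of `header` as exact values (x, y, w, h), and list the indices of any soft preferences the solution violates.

1. header.x = 169  [header.left = panel.right + 17]
2. header.y = 22  [panel.top = header.top]
3. header.w = 281  [header.w = thumb.w]
4. header.h = 42  [thumb.top = header.bottom + 17]

header = (x=169, y=22, w=281, h=42)
violated soft preferences: 15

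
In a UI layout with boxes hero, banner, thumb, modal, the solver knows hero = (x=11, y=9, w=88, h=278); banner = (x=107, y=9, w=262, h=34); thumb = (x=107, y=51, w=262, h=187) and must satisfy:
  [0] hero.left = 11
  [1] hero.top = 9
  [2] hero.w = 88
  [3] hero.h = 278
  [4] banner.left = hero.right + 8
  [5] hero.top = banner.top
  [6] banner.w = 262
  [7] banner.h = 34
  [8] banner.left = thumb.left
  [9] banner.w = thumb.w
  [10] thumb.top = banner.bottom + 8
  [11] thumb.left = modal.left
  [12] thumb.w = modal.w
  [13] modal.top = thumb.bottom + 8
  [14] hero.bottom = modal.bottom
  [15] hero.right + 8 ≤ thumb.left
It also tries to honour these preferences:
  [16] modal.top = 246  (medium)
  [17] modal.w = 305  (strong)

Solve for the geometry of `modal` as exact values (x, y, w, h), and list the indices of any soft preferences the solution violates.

1. modal.x = 107  [thumb.left = modal.left]
2. modal.w = 262  [thumb.w = modal.w]
3. modal.y = 246  [modal.top = thumb.bottom + 8]
4. modal.h = 41  [hero.bottom = modal.bottom]

modal = (x=107, y=246, w=262, h=41)
violated soft preferences: 17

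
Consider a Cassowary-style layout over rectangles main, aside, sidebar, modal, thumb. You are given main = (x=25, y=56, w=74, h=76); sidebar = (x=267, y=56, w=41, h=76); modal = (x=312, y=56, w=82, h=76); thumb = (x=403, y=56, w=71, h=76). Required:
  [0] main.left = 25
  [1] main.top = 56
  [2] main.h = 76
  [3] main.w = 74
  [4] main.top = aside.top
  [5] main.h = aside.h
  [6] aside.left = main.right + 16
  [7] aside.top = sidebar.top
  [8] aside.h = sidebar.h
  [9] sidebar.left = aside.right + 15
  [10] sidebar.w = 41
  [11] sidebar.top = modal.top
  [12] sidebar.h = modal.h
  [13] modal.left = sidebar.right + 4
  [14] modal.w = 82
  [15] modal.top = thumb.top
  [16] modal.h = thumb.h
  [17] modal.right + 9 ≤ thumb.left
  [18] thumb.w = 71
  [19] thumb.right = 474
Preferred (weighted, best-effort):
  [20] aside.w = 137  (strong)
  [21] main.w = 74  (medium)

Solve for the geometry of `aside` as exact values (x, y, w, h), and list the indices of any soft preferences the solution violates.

aside = (x=115, y=56, w=137, h=76)
violated soft preferences: none

1. aside.y = 56  [main.top = aside.top]
2. aside.h = 76  [main.h = aside.h]
3. aside.x = 115  [aside.left = main.right + 16]
4. aside.w = 137  [sidebar.left = aside.right + 15]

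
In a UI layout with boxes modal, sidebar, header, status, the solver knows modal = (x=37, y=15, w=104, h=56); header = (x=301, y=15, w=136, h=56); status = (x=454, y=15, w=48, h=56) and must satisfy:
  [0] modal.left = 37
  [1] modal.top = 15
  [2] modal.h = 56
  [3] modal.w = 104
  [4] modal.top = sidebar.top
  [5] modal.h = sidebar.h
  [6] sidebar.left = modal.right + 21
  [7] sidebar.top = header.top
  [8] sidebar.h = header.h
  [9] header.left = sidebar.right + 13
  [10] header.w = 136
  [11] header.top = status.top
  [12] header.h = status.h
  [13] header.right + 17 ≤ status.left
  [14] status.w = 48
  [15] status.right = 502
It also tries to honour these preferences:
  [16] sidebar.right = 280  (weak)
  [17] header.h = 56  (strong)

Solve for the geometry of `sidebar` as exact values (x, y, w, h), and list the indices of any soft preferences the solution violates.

sidebar = (x=162, y=15, w=126, h=56)
violated soft preferences: 16

1. sidebar.y = 15  [modal.top = sidebar.top]
2. sidebar.h = 56  [modal.h = sidebar.h]
3. sidebar.x = 162  [sidebar.left = modal.right + 21]
4. sidebar.w = 126  [header.left = sidebar.right + 13]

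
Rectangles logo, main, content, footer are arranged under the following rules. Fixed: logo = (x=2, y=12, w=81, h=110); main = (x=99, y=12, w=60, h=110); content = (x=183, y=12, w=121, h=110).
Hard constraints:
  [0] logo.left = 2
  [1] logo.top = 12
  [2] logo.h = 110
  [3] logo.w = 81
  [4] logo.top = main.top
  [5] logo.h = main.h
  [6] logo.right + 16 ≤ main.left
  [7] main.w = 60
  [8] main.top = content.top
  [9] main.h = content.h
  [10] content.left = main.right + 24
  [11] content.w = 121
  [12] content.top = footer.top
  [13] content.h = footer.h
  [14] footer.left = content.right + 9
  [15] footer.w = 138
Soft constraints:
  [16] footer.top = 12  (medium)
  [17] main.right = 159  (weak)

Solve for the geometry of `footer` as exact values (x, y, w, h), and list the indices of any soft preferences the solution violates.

1. footer.y = 12  [content.top = footer.top]
2. footer.h = 110  [content.h = footer.h]
3. footer.x = 313  [footer.left = content.right + 9]
4. footer.w = 138  [footer.w = 138]

footer = (x=313, y=12, w=138, h=110)
violated soft preferences: none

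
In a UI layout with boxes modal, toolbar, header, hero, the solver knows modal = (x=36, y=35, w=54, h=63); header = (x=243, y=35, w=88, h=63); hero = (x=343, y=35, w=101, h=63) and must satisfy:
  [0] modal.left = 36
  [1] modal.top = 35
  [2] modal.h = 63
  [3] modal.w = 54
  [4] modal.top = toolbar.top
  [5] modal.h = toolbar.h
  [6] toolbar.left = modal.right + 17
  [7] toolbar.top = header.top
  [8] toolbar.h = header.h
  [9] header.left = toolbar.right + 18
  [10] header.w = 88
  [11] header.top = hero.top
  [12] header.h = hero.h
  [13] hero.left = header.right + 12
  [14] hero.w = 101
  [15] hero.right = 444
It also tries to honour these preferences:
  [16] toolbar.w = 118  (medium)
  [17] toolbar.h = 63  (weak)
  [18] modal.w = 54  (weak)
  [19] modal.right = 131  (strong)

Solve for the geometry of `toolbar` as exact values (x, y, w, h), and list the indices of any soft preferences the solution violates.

toolbar = (x=107, y=35, w=118, h=63)
violated soft preferences: 19

1. toolbar.y = 35  [modal.top = toolbar.top]
2. toolbar.h = 63  [modal.h = toolbar.h]
3. toolbar.x = 107  [toolbar.left = modal.right + 17]
4. toolbar.w = 118  [header.left = toolbar.right + 18]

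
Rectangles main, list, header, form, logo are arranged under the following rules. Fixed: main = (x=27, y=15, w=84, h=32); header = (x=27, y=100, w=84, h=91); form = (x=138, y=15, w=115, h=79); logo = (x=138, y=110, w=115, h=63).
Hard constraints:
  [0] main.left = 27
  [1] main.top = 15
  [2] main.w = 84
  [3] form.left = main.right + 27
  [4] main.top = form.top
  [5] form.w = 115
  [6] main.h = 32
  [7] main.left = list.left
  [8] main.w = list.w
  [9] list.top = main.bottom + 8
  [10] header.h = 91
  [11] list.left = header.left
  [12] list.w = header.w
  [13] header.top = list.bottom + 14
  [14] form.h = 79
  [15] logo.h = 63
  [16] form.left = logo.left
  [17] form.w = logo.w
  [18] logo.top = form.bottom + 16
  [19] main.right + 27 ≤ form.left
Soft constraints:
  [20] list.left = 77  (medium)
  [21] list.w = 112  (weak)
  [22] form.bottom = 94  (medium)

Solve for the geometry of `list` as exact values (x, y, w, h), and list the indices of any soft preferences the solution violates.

1. list.x = 27  [main.left = list.left]
2. list.w = 84  [main.w = list.w]
3. list.y = 55  [list.top = main.bottom + 8]
4. list.h = 31  [header.top = list.bottom + 14]

list = (x=27, y=55, w=84, h=31)
violated soft preferences: 20, 21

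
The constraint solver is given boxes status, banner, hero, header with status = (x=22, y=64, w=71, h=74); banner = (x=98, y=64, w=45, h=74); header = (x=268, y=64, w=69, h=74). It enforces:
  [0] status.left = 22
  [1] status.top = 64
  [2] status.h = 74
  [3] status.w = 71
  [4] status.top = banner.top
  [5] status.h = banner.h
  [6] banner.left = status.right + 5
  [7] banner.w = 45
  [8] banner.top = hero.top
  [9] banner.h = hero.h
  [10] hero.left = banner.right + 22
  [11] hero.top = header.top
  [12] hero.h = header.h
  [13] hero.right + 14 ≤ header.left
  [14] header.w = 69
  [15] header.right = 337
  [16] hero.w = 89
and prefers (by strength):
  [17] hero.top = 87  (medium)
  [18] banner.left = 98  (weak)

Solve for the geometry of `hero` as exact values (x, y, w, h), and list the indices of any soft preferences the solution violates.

1. hero.y = 64  [banner.top = hero.top]
2. hero.h = 74  [banner.h = hero.h]
3. hero.x = 165  [hero.left = banner.right + 22]
4. hero.w = 89  [hero.w = 89]

hero = (x=165, y=64, w=89, h=74)
violated soft preferences: 17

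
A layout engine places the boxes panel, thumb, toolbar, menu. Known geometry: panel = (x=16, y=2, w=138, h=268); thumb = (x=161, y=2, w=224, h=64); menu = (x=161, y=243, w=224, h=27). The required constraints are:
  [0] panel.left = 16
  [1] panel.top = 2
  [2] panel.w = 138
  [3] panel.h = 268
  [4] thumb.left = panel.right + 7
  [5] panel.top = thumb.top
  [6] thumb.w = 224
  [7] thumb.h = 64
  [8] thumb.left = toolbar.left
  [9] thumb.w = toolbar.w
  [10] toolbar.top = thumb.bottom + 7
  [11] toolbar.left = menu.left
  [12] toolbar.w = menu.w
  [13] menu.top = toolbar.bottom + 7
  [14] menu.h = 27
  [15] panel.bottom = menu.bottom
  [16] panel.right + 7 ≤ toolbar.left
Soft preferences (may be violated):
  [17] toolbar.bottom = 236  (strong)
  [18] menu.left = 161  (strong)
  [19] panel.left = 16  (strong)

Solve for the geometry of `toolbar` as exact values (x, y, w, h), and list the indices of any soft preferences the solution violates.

toolbar = (x=161, y=73, w=224, h=163)
violated soft preferences: none

1. toolbar.x = 161  [thumb.left = toolbar.left]
2. toolbar.w = 224  [thumb.w = toolbar.w]
3. toolbar.y = 73  [toolbar.top = thumb.bottom + 7]
4. toolbar.h = 163  [menu.top = toolbar.bottom + 7]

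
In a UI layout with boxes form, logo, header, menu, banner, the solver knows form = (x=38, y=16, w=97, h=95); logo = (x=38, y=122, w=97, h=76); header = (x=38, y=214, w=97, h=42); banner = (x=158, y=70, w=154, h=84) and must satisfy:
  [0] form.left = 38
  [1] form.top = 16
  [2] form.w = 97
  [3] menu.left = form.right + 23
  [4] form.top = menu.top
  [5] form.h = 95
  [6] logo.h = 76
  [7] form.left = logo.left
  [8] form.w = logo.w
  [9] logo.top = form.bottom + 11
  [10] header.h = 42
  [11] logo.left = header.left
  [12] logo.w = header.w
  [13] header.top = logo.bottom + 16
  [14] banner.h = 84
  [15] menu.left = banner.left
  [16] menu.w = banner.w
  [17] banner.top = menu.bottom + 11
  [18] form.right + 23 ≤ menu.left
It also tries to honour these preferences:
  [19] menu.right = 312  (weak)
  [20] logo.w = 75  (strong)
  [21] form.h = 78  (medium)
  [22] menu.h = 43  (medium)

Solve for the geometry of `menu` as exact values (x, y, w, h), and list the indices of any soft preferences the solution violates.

menu = (x=158, y=16, w=154, h=43)
violated soft preferences: 20, 21

1. menu.x = 158  [menu.left = form.right + 23]
2. menu.y = 16  [form.top = menu.top]
3. menu.w = 154  [menu.w = banner.w]
4. menu.h = 43  [banner.top = menu.bottom + 11]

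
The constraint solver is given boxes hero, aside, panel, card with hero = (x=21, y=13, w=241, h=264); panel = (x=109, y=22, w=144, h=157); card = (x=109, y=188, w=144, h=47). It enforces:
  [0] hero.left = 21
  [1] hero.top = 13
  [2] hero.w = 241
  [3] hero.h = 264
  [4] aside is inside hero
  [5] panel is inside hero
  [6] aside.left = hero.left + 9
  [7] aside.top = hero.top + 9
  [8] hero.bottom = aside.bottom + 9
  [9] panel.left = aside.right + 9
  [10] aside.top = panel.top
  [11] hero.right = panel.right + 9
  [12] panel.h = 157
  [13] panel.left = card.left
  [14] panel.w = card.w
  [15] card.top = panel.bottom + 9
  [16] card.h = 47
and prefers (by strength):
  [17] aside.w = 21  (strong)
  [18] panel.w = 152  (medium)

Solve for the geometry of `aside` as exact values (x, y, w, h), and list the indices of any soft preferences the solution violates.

aside = (x=30, y=22, w=70, h=246)
violated soft preferences: 17, 18

1. aside.x = 30  [aside.left = hero.left + 9]
2. aside.y = 22  [aside.top = hero.top + 9]
3. aside.h = 246  [hero.bottom = aside.bottom + 9]
4. aside.w = 70  [panel.left = aside.right + 9]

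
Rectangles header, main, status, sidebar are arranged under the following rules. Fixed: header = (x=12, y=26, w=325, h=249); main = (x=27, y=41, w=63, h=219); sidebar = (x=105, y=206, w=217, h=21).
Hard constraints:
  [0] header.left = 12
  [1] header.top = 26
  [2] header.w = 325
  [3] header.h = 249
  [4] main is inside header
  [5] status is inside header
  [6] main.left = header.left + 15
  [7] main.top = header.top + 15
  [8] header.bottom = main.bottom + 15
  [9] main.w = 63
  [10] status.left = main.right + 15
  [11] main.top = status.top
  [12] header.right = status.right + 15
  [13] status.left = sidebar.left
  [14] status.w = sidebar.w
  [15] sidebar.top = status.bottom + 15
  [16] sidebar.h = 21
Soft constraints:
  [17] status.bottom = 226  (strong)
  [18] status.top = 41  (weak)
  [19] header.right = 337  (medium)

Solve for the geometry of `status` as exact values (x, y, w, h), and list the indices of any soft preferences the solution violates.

1. status.x = 105  [status.left = main.right + 15]
2. status.y = 41  [main.top = status.top]
3. status.w = 217  [header.right = status.right + 15]
4. status.h = 150  [sidebar.top = status.bottom + 15]

status = (x=105, y=41, w=217, h=150)
violated soft preferences: 17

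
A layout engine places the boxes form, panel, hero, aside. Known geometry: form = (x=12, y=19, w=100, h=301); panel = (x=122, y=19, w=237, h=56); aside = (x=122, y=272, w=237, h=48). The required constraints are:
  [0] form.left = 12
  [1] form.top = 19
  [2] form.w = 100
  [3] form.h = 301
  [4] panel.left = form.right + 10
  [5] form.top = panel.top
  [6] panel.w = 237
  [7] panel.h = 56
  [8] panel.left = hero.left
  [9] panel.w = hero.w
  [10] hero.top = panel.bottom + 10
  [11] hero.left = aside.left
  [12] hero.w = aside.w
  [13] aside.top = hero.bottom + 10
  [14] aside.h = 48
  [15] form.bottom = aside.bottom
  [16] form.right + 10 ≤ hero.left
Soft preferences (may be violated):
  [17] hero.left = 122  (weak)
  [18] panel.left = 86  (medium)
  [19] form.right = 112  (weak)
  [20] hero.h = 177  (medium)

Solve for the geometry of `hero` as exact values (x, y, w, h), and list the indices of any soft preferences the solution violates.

hero = (x=122, y=85, w=237, h=177)
violated soft preferences: 18

1. hero.x = 122  [panel.left = hero.left]
2. hero.w = 237  [panel.w = hero.w]
3. hero.y = 85  [hero.top = panel.bottom + 10]
4. hero.h = 177  [aside.top = hero.bottom + 10]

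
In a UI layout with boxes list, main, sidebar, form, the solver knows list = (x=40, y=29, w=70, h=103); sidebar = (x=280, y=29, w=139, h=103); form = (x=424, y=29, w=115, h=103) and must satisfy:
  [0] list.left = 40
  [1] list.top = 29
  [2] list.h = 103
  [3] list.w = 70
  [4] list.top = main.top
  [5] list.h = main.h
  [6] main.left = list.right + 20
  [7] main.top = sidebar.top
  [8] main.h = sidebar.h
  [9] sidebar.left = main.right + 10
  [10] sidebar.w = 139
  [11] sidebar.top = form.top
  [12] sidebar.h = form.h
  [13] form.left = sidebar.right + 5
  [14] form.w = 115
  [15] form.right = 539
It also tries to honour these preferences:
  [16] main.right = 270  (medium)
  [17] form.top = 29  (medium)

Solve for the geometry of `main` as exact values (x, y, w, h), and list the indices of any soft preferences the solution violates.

1. main.y = 29  [list.top = main.top]
2. main.h = 103  [list.h = main.h]
3. main.x = 130  [main.left = list.right + 20]
4. main.w = 140  [sidebar.left = main.right + 10]

main = (x=130, y=29, w=140, h=103)
violated soft preferences: none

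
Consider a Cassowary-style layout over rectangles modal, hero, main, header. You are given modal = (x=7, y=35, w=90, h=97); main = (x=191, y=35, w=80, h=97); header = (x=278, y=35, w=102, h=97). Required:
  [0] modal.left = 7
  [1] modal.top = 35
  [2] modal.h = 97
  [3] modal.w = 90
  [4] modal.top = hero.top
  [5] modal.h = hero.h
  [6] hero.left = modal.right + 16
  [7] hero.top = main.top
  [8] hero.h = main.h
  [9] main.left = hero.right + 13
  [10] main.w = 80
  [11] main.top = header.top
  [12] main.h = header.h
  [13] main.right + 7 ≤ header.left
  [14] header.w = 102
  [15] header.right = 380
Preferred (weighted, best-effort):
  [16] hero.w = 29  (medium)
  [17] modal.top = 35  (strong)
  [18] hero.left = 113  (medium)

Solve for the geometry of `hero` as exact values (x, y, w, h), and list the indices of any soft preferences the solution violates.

hero = (x=113, y=35, w=65, h=97)
violated soft preferences: 16

1. hero.y = 35  [modal.top = hero.top]
2. hero.h = 97  [modal.h = hero.h]
3. hero.x = 113  [hero.left = modal.right + 16]
4. hero.w = 65  [main.left = hero.right + 13]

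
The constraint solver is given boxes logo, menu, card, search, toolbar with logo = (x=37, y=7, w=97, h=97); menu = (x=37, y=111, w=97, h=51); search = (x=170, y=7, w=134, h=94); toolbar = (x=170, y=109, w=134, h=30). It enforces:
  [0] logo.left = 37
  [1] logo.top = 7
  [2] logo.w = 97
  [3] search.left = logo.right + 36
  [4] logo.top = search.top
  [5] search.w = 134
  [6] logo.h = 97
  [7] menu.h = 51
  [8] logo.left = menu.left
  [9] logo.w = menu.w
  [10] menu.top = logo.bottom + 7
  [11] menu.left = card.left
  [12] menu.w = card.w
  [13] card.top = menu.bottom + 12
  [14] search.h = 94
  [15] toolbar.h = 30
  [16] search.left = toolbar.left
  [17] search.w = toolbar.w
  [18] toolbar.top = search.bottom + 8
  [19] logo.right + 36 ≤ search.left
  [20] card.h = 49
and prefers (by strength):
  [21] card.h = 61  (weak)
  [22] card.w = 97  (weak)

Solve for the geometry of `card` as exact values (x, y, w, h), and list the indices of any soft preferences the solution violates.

card = (x=37, y=174, w=97, h=49)
violated soft preferences: 21

1. card.x = 37  [menu.left = card.left]
2. card.w = 97  [menu.w = card.w]
3. card.y = 174  [card.top = menu.bottom + 12]
4. card.h = 49  [card.h = 49]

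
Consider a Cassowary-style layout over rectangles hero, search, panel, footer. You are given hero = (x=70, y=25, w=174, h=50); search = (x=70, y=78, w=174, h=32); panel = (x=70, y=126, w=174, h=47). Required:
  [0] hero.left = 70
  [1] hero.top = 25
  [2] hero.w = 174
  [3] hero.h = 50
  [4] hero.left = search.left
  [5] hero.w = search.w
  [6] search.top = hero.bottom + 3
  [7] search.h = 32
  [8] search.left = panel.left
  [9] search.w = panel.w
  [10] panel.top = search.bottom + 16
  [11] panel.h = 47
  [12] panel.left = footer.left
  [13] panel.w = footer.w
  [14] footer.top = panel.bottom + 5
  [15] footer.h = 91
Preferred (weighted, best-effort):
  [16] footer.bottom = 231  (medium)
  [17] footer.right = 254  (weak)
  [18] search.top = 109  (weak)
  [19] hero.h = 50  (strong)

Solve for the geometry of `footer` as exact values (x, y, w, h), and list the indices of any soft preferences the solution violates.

1. footer.x = 70  [panel.left = footer.left]
2. footer.w = 174  [panel.w = footer.w]
3. footer.y = 178  [footer.top = panel.bottom + 5]
4. footer.h = 91  [footer.h = 91]

footer = (x=70, y=178, w=174, h=91)
violated soft preferences: 16, 17, 18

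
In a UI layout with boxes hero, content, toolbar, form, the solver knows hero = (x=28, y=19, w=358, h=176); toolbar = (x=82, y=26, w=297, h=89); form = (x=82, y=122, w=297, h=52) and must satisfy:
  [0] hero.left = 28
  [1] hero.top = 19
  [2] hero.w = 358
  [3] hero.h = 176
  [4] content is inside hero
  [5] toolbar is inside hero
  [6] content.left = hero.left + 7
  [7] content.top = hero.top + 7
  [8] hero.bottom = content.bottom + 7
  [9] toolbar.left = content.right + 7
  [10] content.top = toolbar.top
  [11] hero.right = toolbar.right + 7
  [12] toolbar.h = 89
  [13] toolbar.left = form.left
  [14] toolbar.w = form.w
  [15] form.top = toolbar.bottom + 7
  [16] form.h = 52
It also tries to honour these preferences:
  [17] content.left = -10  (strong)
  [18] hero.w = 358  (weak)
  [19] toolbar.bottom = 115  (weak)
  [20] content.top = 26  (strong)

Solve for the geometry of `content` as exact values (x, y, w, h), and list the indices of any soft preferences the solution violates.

content = (x=35, y=26, w=40, h=162)
violated soft preferences: 17

1. content.x = 35  [content.left = hero.left + 7]
2. content.y = 26  [content.top = hero.top + 7]
3. content.h = 162  [hero.bottom = content.bottom + 7]
4. content.w = 40  [toolbar.left = content.right + 7]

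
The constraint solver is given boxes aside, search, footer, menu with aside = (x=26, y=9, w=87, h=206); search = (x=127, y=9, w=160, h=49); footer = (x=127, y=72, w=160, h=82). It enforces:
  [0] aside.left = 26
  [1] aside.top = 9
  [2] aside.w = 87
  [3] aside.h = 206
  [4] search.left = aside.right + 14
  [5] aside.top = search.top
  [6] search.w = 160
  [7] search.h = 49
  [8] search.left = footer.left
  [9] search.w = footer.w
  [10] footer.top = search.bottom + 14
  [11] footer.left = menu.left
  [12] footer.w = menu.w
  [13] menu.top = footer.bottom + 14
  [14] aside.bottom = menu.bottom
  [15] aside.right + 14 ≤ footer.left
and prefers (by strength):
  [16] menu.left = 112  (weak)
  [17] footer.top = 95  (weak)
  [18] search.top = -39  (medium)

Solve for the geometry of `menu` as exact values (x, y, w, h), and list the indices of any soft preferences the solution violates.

menu = (x=127, y=168, w=160, h=47)
violated soft preferences: 16, 17, 18

1. menu.x = 127  [footer.left = menu.left]
2. menu.w = 160  [footer.w = menu.w]
3. menu.y = 168  [menu.top = footer.bottom + 14]
4. menu.h = 47  [aside.bottom = menu.bottom]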